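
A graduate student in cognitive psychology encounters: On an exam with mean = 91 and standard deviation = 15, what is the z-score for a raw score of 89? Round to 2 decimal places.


z = (X - mu) / sigma
= (89 - 91) / 15
= -2 / 15
= -0.13


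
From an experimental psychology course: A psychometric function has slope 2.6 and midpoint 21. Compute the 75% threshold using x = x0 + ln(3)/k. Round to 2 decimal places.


At P = 0.75: 0.75 = 1/(1 + e^(-k*(x-x0)))
Solving: e^(-k*(x-x0)) = 1/3
x = x0 + ln(3)/k
ln(3) = 1.0986
x = 21 + 1.0986/2.6
= 21 + 0.4225
= 21.42


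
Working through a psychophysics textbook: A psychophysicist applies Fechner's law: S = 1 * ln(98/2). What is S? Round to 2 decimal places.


S = 1 * ln(98/2)
I/I0 = 49.0
ln(49.0) = 3.8918
S = 1 * 3.8918
= 3.89


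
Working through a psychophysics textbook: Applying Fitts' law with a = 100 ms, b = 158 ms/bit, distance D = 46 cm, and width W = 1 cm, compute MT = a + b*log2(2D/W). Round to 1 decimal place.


MT = 100 + 158 * log2(2*46/1)
2D/W = 92.0
log2(92.0) = 6.5236
MT = 100 + 158 * 6.5236
= 1130.7 ms


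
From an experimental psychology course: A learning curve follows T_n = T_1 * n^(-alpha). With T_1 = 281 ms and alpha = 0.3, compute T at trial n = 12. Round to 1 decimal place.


T_n = 281 * 12^(-0.3)
12^(-0.3) = 0.47451
T_n = 281 * 0.47451
= 133.3 ms


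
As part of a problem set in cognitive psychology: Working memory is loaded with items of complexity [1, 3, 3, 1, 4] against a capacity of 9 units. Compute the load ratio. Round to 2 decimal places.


Total complexity = 1 + 3 + 3 + 1 + 4 = 12
Load = total / capacity = 12 / 9
= 1.33


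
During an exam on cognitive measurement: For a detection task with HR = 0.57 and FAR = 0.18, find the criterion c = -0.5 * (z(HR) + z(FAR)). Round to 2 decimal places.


c = -0.5 * (z(HR) + z(FAR))
z(0.57) = 0.1764
z(0.18) = -0.9154
c = -0.5 * (0.1764 + -0.9154)
= -0.5 * -0.739
= 0.37


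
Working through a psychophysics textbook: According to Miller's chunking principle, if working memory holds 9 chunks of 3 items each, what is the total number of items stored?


Total items = chunks * items_per_chunk
= 9 * 3
= 27


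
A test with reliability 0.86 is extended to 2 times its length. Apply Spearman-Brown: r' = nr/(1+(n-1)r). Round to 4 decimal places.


r_new = n*r / (1 + (n-1)*r)
Numerator = 2 * 0.86 = 1.72
Denominator = 1 + 1 * 0.86 = 1.86
r_new = 1.72 / 1.86
= 0.9247


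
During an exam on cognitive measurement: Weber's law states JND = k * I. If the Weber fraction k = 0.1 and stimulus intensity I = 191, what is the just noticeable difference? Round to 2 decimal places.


JND = k * I
JND = 0.1 * 191
= 19.10


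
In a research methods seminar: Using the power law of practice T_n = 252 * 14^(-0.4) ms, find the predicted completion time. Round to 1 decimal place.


T_n = 252 * 14^(-0.4)
14^(-0.4) = 0.347976
T_n = 252 * 0.347976
= 87.7 ms


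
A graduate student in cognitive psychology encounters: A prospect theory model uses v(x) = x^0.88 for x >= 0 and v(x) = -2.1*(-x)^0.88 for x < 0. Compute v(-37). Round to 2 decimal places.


Since x = -37 < 0, use v(x) = -lambda*(-x)^alpha
(-x) = 37
37^0.88 = 23.9893
v(-37) = -2.1 * 23.9893
= -50.38


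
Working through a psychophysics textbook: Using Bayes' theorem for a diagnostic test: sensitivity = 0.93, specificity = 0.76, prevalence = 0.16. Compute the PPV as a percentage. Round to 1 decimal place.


PPV = (sens * prev) / (sens * prev + (1-spec) * (1-prev))
Numerator = 0.93 * 0.16 = 0.1488
P(positive and no disease) = (1 - spec) * (1 - prev) = (1 - 0.76) * (1 - 0.16) = 0.2016
Denominator = 0.1488 + 0.2016 = 0.3504
PPV = 0.1488 / 0.3504 = 0.424658
As percentage = 42.5


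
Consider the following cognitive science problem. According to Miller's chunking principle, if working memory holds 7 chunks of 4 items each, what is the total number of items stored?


Total items = chunks * items_per_chunk
= 7 * 4
= 28


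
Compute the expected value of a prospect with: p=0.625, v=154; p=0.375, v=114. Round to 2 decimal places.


EU = sum(p_i * v_i)
0.625 * 154 = 96.25
0.375 * 114 = 42.75
EU = 96.25 + 42.75
= 139.00


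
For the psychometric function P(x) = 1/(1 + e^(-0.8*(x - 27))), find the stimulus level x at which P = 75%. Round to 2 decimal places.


At P = 0.75: 0.75 = 1/(1 + e^(-k*(x-x0)))
Solving: e^(-k*(x-x0)) = 1/3
x = x0 + ln(3)/k
ln(3) = 1.0986
x = 27 + 1.0986/0.8
= 27 + 1.3732
= 28.37


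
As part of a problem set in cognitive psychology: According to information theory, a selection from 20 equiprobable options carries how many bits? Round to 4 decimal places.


H = log2(n)
H = log2(20)
= 4.3219


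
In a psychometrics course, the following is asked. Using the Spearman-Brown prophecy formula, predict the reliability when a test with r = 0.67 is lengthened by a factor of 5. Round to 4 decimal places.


r_new = n*r / (1 + (n-1)*r)
Numerator = 5 * 0.67 = 3.35
Denominator = 1 + 4 * 0.67 = 3.68
r_new = 3.35 / 3.68
= 0.9103


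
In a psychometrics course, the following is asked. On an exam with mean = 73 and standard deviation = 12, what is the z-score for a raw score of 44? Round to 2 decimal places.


z = (X - mu) / sigma
= (44 - 73) / 12
= -29 / 12
= -2.42


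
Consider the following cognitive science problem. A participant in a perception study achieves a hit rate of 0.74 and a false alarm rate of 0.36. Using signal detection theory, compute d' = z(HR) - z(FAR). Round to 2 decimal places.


d' = z(HR) - z(FAR)
z(0.74) = 0.6433
z(0.36) = -0.3585
d' = 0.6433 - -0.3585
= 1.00


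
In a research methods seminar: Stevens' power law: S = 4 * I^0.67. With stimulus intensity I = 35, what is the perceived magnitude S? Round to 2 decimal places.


S = 4 * 35^0.67
35^0.67 = 10.8274
S = 4 * 10.8274
= 43.31


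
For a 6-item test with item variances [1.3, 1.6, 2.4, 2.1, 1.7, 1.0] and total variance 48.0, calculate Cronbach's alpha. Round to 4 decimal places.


alpha = (k/(k-1)) * (1 - sum(s_i^2)/s_total^2)
sum(item variances) = 10.1
k/(k-1) = 6/5 = 1.2
1 - 10.1/48.0 = 1 - 0.210417 = 0.789583
alpha = 1.2 * 0.789583
= 0.9475


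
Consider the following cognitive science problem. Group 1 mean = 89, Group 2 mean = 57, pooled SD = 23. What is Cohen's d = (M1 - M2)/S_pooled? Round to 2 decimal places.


Cohen's d = (M1 - M2) / S_pooled
= (89 - 57) / 23
= 32 / 23
= 1.39


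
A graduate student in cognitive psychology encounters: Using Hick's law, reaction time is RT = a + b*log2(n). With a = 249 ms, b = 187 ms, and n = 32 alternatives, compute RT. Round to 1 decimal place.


RT = 249 + 187 * log2(32)
log2(32) = 5.0
RT = 249 + 187 * 5.0
= 249 + 935.0
= 1184.0 ms


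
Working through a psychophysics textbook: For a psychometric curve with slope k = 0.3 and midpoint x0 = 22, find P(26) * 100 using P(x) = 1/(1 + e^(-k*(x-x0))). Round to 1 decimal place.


P(x) = 1/(1 + e^(-0.3*(26 - 22)))
Exponent = -0.3 * 4 = -1.2
e^(-1.2) = 0.301194
P = 1/(1 + 0.301194) = 0.768525
Percentage = 76.9


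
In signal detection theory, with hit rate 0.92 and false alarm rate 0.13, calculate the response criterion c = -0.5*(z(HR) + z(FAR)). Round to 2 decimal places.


c = -0.5 * (z(HR) + z(FAR))
z(0.92) = 1.4051
z(0.13) = -1.1264
c = -0.5 * (1.4051 + -1.1264)
= -0.5 * 0.2787
= -0.14


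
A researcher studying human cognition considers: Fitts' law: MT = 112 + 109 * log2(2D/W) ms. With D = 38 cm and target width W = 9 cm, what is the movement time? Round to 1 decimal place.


MT = 112 + 109 * log2(2*38/9)
2D/W = 8.444444
log2(8.444444) = 3.078
MT = 112 + 109 * 3.078
= 447.5 ms


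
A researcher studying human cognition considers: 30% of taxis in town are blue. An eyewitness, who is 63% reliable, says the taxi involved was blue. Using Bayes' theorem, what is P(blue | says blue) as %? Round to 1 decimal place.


P(blue | says blue) = P(says blue | blue)*P(blue) / [P(says blue | blue)*P(blue) + P(says blue | not blue)*P(not blue)]
Numerator = 0.63 * 0.3 = 0.189
False identification = 0.37 * 0.7 = 0.259
P = 0.189 / (0.189 + 0.259)
= 0.189 / 0.448
As percentage = 42.2


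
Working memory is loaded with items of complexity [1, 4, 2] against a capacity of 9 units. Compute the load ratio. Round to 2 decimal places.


Total complexity = 1 + 4 + 2 = 7
Load = total / capacity = 7 / 9
= 0.78


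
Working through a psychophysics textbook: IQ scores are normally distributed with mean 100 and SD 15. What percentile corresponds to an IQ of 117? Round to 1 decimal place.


z = (IQ - mean) / SD
z = (117 - 100) / 15 = 1.1333
Percentile = Phi(1.1333) * 100
Phi(1.1333) = 0.871456
= 87.1


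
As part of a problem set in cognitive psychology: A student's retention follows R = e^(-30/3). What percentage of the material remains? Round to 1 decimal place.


R = e^(-t/S)
-t/S = -30/3 = -10.0
R = e^(-10.0) = 4.5e-05
Percentage = 4.5e-05 * 100
= 0.0


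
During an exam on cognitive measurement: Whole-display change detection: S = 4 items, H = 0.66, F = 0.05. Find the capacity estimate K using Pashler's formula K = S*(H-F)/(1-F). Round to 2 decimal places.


K = S * (H - F) / (1 - F)
H - F = 0.61
1 - F = 0.95
K = 4 * 0.61 / 0.95
= 2.57


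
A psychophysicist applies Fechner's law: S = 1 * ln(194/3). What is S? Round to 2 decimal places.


S = 1 * ln(194/3)
I/I0 = 64.666667
ln(64.666667) = 4.1692
S = 1 * 4.1692
= 4.17


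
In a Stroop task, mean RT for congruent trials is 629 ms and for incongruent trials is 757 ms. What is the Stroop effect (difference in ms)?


Stroop effect = RT(incongruent) - RT(congruent)
= 757 - 629
= 128 ms


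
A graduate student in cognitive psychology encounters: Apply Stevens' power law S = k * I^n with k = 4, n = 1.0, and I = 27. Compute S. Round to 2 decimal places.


S = 4 * 27^1.0
27^1.0 = 27.0
S = 4 * 27.0
= 108.00


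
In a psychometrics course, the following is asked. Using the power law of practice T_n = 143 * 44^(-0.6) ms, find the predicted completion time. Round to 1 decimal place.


T_n = 143 * 44^(-0.6)
44^(-0.6) = 0.103259
T_n = 143 * 0.103259
= 14.8 ms


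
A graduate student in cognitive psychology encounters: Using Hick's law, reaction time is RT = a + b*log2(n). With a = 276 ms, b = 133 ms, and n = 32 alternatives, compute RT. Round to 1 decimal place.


RT = 276 + 133 * log2(32)
log2(32) = 5.0
RT = 276 + 133 * 5.0
= 276 + 665.0
= 941.0 ms


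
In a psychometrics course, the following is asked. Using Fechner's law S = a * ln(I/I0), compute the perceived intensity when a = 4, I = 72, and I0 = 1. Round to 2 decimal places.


S = 4 * ln(72/1)
I/I0 = 72.0
ln(72.0) = 4.2767
S = 4 * 4.2767
= 17.11


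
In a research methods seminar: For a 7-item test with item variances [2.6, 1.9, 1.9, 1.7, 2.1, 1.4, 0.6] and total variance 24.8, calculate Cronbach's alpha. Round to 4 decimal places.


alpha = (k/(k-1)) * (1 - sum(s_i^2)/s_total^2)
sum(item variances) = 12.2
k/(k-1) = 7/6 = 1.166667
1 - 12.2/24.8 = 1 - 0.491935 = 0.508065
alpha = 1.166667 * 0.508065
= 0.5927


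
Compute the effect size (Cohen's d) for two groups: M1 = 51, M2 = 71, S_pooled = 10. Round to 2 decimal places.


Cohen's d = (M1 - M2) / S_pooled
= (51 - 71) / 10
= -20 / 10
= -2.00


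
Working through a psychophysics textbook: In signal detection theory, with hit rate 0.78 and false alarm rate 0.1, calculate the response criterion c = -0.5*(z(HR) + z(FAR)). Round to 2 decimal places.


c = -0.5 * (z(HR) + z(FAR))
z(0.78) = 0.7722
z(0.1) = -1.2816
c = -0.5 * (0.7722 + -1.2816)
= -0.5 * -0.5094
= 0.25


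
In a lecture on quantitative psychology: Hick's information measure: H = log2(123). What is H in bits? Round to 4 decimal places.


H = log2(n)
H = log2(123)
= 6.9425


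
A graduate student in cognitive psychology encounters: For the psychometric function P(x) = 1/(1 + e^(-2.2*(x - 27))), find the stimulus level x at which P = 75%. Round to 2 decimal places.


At P = 0.75: 0.75 = 1/(1 + e^(-k*(x-x0)))
Solving: e^(-k*(x-x0)) = 1/3
x = x0 + ln(3)/k
ln(3) = 1.0986
x = 27 + 1.0986/2.2
= 27 + 0.4994
= 27.50


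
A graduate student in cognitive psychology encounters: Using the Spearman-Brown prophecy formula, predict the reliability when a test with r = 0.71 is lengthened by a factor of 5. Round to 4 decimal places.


r_new = n*r / (1 + (n-1)*r)
Numerator = 5 * 0.71 = 3.55
Denominator = 1 + 4 * 0.71 = 3.84
r_new = 3.55 / 3.84
= 0.9245


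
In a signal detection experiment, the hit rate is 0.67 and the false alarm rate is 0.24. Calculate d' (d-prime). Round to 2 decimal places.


d' = z(HR) - z(FAR)
z(0.67) = 0.4399
z(0.24) = -0.7063
d' = 0.4399 - -0.7063
= 1.15


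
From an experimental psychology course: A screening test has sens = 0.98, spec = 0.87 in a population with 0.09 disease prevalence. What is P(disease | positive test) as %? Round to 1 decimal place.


PPV = (sens * prev) / (sens * prev + (1-spec) * (1-prev))
Numerator = 0.98 * 0.09 = 0.0882
P(positive and no disease) = (1 - spec) * (1 - prev) = (1 - 0.87) * (1 - 0.09) = 0.1183
Denominator = 0.0882 + 0.1183 = 0.2065
PPV = 0.0882 / 0.2065 = 0.427119
As percentage = 42.7


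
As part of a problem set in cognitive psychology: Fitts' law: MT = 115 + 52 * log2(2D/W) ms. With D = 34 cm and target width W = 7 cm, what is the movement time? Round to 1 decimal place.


MT = 115 + 52 * log2(2*34/7)
2D/W = 9.714286
log2(9.714286) = 3.2801
MT = 115 + 52 * 3.2801
= 285.6 ms


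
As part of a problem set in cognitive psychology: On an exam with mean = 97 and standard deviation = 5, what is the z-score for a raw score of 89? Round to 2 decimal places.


z = (X - mu) / sigma
= (89 - 97) / 5
= -8 / 5
= -1.60


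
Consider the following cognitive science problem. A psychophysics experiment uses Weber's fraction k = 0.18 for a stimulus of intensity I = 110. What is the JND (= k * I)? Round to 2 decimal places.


JND = k * I
JND = 0.18 * 110
= 19.80


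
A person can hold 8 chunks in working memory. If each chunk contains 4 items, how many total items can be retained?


Total items = chunks * items_per_chunk
= 8 * 4
= 32


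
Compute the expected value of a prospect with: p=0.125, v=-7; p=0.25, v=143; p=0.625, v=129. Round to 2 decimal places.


EU = sum(p_i * v_i)
0.125 * -7 = -0.875
0.25 * 143 = 35.75
0.625 * 129 = 80.625
EU = -0.875 + 35.75 + 80.625
= 115.50


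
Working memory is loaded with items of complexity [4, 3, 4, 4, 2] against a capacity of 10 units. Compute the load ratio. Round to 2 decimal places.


Total complexity = 4 + 3 + 4 + 4 + 2 = 17
Load = total / capacity = 17 / 10
= 1.70


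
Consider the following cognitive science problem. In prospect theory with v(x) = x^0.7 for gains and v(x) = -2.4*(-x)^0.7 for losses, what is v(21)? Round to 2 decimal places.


Since x = 21 >= 0, use v(x) = x^0.7
21^0.7 = 8.4247
v(21) = 8.42


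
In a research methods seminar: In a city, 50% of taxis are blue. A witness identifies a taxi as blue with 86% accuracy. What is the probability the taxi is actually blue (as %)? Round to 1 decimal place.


P(blue | says blue) = P(says blue | blue)*P(blue) / [P(says blue | blue)*P(blue) + P(says blue | not blue)*P(not blue)]
Numerator = 0.86 * 0.5 = 0.43
False identification = 0.14 * 0.5 = 0.07
P = 0.43 / (0.43 + 0.07)
= 0.43 / 0.5
As percentage = 86.0


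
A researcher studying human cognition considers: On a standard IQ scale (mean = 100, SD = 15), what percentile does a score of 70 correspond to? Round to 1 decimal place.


z = (IQ - mean) / SD
z = (70 - 100) / 15 = -2.0
Percentile = Phi(-2.0) * 100
Phi(-2.0) = 0.02275
= 2.3


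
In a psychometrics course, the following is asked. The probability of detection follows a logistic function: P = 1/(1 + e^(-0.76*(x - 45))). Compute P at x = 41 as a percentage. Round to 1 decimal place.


P(x) = 1/(1 + e^(-0.76*(41 - 45)))
Exponent = -0.76 * -4 = 3.04
e^(3.04) = 20.905243
P = 1/(1 + 20.905243) = 0.045651
Percentage = 4.6


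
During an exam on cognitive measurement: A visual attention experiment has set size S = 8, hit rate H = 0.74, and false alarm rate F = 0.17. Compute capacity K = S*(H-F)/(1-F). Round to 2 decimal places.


K = S * (H - F) / (1 - F)
H - F = 0.57
1 - F = 0.83
K = 8 * 0.57 / 0.83
= 5.49


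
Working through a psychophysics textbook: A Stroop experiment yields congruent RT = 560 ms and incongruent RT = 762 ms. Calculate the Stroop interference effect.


Stroop effect = RT(incongruent) - RT(congruent)
= 762 - 560
= 202 ms


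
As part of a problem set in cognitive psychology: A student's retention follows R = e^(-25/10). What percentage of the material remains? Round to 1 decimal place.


R = e^(-t/S)
-t/S = -25/10 = -2.5
R = e^(-2.5) = 0.082085
Percentage = 0.082085 * 100
= 8.2


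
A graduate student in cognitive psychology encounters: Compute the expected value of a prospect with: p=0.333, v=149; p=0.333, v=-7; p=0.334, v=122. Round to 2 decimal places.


EU = sum(p_i * v_i)
0.333 * 149 = 49.617
0.333 * -7 = -2.331
0.334 * 122 = 40.748
EU = 49.617 + -2.331 + 40.748
= 88.03


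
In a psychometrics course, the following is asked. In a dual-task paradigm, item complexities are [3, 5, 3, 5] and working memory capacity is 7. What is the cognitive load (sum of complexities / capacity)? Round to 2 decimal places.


Total complexity = 3 + 5 + 3 + 5 = 16
Load = total / capacity = 16 / 7
= 2.29


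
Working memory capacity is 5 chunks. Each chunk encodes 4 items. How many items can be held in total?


Total items = chunks * items_per_chunk
= 5 * 4
= 20


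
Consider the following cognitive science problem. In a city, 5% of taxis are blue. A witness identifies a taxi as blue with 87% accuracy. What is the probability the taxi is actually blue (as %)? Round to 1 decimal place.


P(blue | says blue) = P(says blue | blue)*P(blue) / [P(says blue | blue)*P(blue) + P(says blue | not blue)*P(not blue)]
Numerator = 0.87 * 0.05 = 0.0435
False identification = 0.13 * 0.95 = 0.1235
P = 0.0435 / (0.0435 + 0.1235)
= 0.0435 / 0.167
As percentage = 26.0


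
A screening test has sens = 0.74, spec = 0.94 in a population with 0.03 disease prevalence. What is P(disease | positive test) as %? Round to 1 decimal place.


PPV = (sens * prev) / (sens * prev + (1-spec) * (1-prev))
Numerator = 0.74 * 0.03 = 0.0222
P(positive and no disease) = (1 - spec) * (1 - prev) = (1 - 0.94) * (1 - 0.03) = 0.0582
Denominator = 0.0222 + 0.0582 = 0.0804
PPV = 0.0222 / 0.0804 = 0.276119
As percentage = 27.6


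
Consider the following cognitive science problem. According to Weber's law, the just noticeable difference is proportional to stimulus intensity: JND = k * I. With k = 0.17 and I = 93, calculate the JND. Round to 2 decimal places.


JND = k * I
JND = 0.17 * 93
= 15.81


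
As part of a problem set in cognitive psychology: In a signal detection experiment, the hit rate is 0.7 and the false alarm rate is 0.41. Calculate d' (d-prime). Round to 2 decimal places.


d' = z(HR) - z(FAR)
z(0.7) = 0.5244
z(0.41) = -0.2275
d' = 0.5244 - -0.2275
= 0.75


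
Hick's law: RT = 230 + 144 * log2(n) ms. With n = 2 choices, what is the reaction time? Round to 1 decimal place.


RT = 230 + 144 * log2(2)
log2(2) = 1.0
RT = 230 + 144 * 1.0
= 230 + 144.0
= 374.0 ms


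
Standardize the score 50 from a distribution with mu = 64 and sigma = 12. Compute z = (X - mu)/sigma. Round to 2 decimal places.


z = (X - mu) / sigma
= (50 - 64) / 12
= -14 / 12
= -1.17


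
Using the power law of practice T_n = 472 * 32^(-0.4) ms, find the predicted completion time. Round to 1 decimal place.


T_n = 472 * 32^(-0.4)
32^(-0.4) = 0.25
T_n = 472 * 0.25
= 118.0 ms


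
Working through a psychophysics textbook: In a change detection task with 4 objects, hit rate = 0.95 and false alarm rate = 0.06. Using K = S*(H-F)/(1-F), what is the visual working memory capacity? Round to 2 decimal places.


K = S * (H - F) / (1 - F)
H - F = 0.89
1 - F = 0.94
K = 4 * 0.89 / 0.94
= 3.79


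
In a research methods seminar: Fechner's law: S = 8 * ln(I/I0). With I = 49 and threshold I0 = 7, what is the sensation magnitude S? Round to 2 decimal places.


S = 8 * ln(49/7)
I/I0 = 7.0
ln(7.0) = 1.9459
S = 8 * 1.9459
= 15.57


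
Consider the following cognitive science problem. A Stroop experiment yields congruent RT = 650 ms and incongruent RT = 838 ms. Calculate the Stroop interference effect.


Stroop effect = RT(incongruent) - RT(congruent)
= 838 - 650
= 188 ms


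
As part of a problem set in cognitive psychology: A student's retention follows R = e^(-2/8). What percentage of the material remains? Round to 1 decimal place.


R = e^(-t/S)
-t/S = -2/8 = -0.25
R = e^(-0.25) = 0.778801
Percentage = 0.778801 * 100
= 77.9


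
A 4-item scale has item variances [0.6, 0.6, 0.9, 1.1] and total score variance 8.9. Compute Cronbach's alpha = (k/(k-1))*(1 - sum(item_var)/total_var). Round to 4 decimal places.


alpha = (k/(k-1)) * (1 - sum(s_i^2)/s_total^2)
sum(item variances) = 3.2
k/(k-1) = 4/3 = 1.333333
1 - 3.2/8.9 = 1 - 0.359551 = 0.640449
alpha = 1.333333 * 0.640449
= 0.8539


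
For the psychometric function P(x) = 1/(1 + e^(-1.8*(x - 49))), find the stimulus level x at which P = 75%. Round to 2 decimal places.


At P = 0.75: 0.75 = 1/(1 + e^(-k*(x-x0)))
Solving: e^(-k*(x-x0)) = 1/3
x = x0 + ln(3)/k
ln(3) = 1.0986
x = 49 + 1.0986/1.8
= 49 + 0.6103
= 49.61


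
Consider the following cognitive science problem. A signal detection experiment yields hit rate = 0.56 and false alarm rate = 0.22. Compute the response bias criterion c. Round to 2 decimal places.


c = -0.5 * (z(HR) + z(FAR))
z(0.56) = 0.151
z(0.22) = -0.7722
c = -0.5 * (0.151 + -0.7722)
= -0.5 * -0.6212
= 0.31


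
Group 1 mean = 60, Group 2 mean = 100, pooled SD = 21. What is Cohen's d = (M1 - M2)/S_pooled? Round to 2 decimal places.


Cohen's d = (M1 - M2) / S_pooled
= (60 - 100) / 21
= -40 / 21
= -1.90


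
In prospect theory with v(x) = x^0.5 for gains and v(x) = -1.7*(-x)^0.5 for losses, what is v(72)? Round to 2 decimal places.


Since x = 72 >= 0, use v(x) = x^0.5
72^0.5 = 8.4853
v(72) = 8.49


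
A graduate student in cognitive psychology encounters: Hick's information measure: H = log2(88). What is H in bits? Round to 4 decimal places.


H = log2(n)
H = log2(88)
= 6.4594


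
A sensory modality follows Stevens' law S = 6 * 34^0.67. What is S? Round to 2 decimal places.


S = 6 * 34^0.67
34^0.67 = 10.6192
S = 6 * 10.6192
= 63.72


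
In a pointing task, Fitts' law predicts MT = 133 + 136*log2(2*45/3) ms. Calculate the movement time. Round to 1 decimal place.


MT = 133 + 136 * log2(2*45/3)
2D/W = 30.0
log2(30.0) = 4.9069
MT = 133 + 136 * 4.9069
= 800.3 ms


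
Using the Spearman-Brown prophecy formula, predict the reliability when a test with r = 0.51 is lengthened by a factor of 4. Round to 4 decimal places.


r_new = n*r / (1 + (n-1)*r)
Numerator = 4 * 0.51 = 2.04
Denominator = 1 + 3 * 0.51 = 2.53
r_new = 2.04 / 2.53
= 0.8063


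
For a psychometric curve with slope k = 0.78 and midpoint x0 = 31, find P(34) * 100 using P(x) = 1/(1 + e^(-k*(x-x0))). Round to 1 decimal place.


P(x) = 1/(1 + e^(-0.78*(34 - 31)))
Exponent = -0.78 * 3 = -2.34
e^(-2.34) = 0.096328
P = 1/(1 + 0.096328) = 0.912136
Percentage = 91.2


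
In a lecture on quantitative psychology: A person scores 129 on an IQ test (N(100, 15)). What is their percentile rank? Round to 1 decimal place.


z = (IQ - mean) / SD
z = (129 - 100) / 15 = 1.9333
Percentile = Phi(1.9333) * 100
Phi(1.9333) = 0.9734
= 97.3


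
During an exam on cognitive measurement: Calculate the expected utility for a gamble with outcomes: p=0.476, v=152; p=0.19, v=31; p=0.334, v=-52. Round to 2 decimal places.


EU = sum(p_i * v_i)
0.476 * 152 = 72.352
0.19 * 31 = 5.89
0.334 * -52 = -17.368
EU = 72.352 + 5.89 + -17.368
= 60.87


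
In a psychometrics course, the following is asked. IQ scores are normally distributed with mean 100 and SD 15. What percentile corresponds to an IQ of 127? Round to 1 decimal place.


z = (IQ - mean) / SD
z = (127 - 100) / 15 = 1.8
Percentile = Phi(1.8) * 100
Phi(1.8) = 0.96407
= 96.4


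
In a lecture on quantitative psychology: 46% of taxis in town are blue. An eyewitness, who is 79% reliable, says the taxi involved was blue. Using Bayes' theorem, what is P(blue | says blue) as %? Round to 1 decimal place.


P(blue | says blue) = P(says blue | blue)*P(blue) / [P(says blue | blue)*P(blue) + P(says blue | not blue)*P(not blue)]
Numerator = 0.79 * 0.46 = 0.3634
False identification = 0.21 * 0.54 = 0.1134
P = 0.3634 / (0.3634 + 0.1134)
= 0.3634 / 0.4768
As percentage = 76.2


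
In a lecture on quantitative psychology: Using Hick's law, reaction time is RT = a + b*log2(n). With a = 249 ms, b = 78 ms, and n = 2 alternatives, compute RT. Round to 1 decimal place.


RT = 249 + 78 * log2(2)
log2(2) = 1.0
RT = 249 + 78 * 1.0
= 249 + 78.0
= 327.0 ms


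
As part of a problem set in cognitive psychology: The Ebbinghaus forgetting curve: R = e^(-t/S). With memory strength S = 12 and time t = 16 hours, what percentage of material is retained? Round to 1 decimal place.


R = e^(-t/S)
-t/S = -16/12 = -1.333333
R = e^(-1.333333) = 0.263597
Percentage = 0.263597 * 100
= 26.4


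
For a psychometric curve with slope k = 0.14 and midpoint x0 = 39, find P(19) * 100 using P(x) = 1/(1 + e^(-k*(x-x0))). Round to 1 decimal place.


P(x) = 1/(1 + e^(-0.14*(19 - 39)))
Exponent = -0.14 * -20 = 2.8
e^(2.8) = 16.444647
P = 1/(1 + 16.444647) = 0.057324
Percentage = 5.7


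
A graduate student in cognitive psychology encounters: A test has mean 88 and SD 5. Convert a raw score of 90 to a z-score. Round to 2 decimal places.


z = (X - mu) / sigma
= (90 - 88) / 5
= 2 / 5
= 0.40


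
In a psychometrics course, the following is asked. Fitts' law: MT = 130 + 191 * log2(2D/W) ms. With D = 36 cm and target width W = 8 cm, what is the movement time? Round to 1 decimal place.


MT = 130 + 191 * log2(2*36/8)
2D/W = 9.0
log2(9.0) = 3.1699
MT = 130 + 191 * 3.1699
= 735.5 ms


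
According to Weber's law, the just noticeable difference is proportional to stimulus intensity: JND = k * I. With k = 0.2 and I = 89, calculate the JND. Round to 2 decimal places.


JND = k * I
JND = 0.2 * 89
= 17.80


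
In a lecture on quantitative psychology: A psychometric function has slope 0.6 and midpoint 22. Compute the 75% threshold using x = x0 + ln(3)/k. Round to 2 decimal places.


At P = 0.75: 0.75 = 1/(1 + e^(-k*(x-x0)))
Solving: e^(-k*(x-x0)) = 1/3
x = x0 + ln(3)/k
ln(3) = 1.0986
x = 22 + 1.0986/0.6
= 22 + 1.831
= 23.83


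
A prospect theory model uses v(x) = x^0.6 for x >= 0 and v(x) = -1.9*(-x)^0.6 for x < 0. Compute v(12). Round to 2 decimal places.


Since x = 12 >= 0, use v(x) = x^0.6
12^0.6 = 4.4413
v(12) = 4.44


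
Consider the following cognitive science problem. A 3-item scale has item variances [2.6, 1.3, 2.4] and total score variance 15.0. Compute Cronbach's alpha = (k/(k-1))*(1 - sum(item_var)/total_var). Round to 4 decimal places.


alpha = (k/(k-1)) * (1 - sum(s_i^2)/s_total^2)
sum(item variances) = 6.3
k/(k-1) = 3/2 = 1.5
1 - 6.3/15.0 = 1 - 0.42 = 0.58
alpha = 1.5 * 0.58
= 0.8700


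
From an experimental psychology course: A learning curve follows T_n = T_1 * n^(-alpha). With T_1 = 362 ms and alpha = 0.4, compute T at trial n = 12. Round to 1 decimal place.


T_n = 362 * 12^(-0.4)
12^(-0.4) = 0.370107
T_n = 362 * 0.370107
= 134.0 ms


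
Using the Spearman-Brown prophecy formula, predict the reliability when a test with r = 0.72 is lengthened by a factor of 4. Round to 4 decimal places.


r_new = n*r / (1 + (n-1)*r)
Numerator = 4 * 0.72 = 2.88
Denominator = 1 + 3 * 0.72 = 3.16
r_new = 2.88 / 3.16
= 0.9114


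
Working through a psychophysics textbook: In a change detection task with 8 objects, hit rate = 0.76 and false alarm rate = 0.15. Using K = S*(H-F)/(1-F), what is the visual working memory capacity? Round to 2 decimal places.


K = S * (H - F) / (1 - F)
H - F = 0.61
1 - F = 0.85
K = 8 * 0.61 / 0.85
= 5.74


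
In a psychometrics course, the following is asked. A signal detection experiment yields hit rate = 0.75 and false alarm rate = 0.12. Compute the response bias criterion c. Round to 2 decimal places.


c = -0.5 * (z(HR) + z(FAR))
z(0.75) = 0.6745
z(0.12) = -1.175
c = -0.5 * (0.6745 + -1.175)
= -0.5 * -0.5005
= 0.25


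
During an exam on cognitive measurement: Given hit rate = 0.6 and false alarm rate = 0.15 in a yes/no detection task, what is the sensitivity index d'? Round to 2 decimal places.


d' = z(HR) - z(FAR)
z(0.6) = 0.2533
z(0.15) = -1.0364
d' = 0.2533 - -1.0364
= 1.29


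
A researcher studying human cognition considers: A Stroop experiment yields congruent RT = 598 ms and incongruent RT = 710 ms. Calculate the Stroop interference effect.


Stroop effect = RT(incongruent) - RT(congruent)
= 710 - 598
= 112 ms


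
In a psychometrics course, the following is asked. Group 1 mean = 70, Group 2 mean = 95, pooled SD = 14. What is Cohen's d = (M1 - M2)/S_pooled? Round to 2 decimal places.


Cohen's d = (M1 - M2) / S_pooled
= (70 - 95) / 14
= -25 / 14
= -1.79


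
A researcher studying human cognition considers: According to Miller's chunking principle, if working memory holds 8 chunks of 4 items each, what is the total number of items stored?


Total items = chunks * items_per_chunk
= 8 * 4
= 32


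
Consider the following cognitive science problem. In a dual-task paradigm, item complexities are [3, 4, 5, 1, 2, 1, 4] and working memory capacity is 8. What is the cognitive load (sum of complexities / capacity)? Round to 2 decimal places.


Total complexity = 3 + 4 + 5 + 1 + 2 + 1 + 4 = 20
Load = total / capacity = 20 / 8
= 2.50


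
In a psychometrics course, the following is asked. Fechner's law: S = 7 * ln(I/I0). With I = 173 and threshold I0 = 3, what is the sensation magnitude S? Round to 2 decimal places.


S = 7 * ln(173/3)
I/I0 = 57.666667
ln(57.666667) = 4.0547
S = 7 * 4.0547
= 28.38


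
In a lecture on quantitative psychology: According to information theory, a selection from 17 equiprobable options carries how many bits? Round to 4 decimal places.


H = log2(n)
H = log2(17)
= 4.0875


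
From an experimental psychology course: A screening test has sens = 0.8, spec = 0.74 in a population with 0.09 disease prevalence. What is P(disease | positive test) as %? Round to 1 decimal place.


PPV = (sens * prev) / (sens * prev + (1-spec) * (1-prev))
Numerator = 0.8 * 0.09 = 0.072
P(positive and no disease) = (1 - spec) * (1 - prev) = (1 - 0.74) * (1 - 0.09) = 0.2366
Denominator = 0.072 + 0.2366 = 0.3086
PPV = 0.072 / 0.3086 = 0.233312
As percentage = 23.3


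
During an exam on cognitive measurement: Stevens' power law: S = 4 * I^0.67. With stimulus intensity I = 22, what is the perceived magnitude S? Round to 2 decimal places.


S = 4 * 22^0.67
22^0.67 = 7.9327
S = 4 * 7.9327
= 31.73


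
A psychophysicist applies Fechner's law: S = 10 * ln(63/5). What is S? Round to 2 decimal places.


S = 10 * ln(63/5)
I/I0 = 12.6
ln(12.6) = 2.5337
S = 10 * 2.5337
= 25.34


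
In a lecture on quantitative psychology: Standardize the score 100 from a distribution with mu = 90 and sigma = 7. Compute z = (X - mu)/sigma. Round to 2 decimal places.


z = (X - mu) / sigma
= (100 - 90) / 7
= 10 / 7
= 1.43


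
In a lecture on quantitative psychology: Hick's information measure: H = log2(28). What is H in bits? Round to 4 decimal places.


H = log2(n)
H = log2(28)
= 4.8074


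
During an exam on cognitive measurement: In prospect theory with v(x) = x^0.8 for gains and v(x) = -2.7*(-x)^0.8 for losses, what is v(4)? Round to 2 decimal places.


Since x = 4 >= 0, use v(x) = x^0.8
4^0.8 = 3.0314
v(4) = 3.03


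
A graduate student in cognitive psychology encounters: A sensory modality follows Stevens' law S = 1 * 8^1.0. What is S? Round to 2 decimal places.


S = 1 * 8^1.0
8^1.0 = 8.0
S = 1 * 8.0
= 8.00


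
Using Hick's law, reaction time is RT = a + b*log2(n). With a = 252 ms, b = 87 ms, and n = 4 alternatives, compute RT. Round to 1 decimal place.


RT = 252 + 87 * log2(4)
log2(4) = 2.0
RT = 252 + 87 * 2.0
= 252 + 174.0
= 426.0 ms


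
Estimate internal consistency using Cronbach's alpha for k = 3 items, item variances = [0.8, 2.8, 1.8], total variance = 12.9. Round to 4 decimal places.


alpha = (k/(k-1)) * (1 - sum(s_i^2)/s_total^2)
sum(item variances) = 5.4
k/(k-1) = 3/2 = 1.5
1 - 5.4/12.9 = 1 - 0.418605 = 0.581395
alpha = 1.5 * 0.581395
= 0.8721


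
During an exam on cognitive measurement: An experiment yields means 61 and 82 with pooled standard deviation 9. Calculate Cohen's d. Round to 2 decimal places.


Cohen's d = (M1 - M2) / S_pooled
= (61 - 82) / 9
= -21 / 9
= -2.33


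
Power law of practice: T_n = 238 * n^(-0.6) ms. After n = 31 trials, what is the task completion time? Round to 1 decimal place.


T_n = 238 * 31^(-0.6)
31^(-0.6) = 0.127404
T_n = 238 * 0.127404
= 30.3 ms


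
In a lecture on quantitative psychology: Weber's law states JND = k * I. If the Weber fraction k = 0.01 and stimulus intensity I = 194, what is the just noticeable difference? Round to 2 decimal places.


JND = k * I
JND = 0.01 * 194
= 1.94


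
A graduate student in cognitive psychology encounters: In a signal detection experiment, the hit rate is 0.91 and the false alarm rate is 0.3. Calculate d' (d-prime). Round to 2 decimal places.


d' = z(HR) - z(FAR)
z(0.91) = 1.3408
z(0.3) = -0.5244
d' = 1.3408 - -0.5244
= 1.87


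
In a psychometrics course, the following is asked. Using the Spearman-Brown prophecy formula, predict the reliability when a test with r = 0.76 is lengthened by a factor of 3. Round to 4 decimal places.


r_new = n*r / (1 + (n-1)*r)
Numerator = 3 * 0.76 = 2.28
Denominator = 1 + 2 * 0.76 = 2.52
r_new = 2.28 / 2.52
= 0.9048


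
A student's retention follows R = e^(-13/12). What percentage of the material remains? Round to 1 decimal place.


R = e^(-t/S)
-t/S = -13/12 = -1.083333
R = e^(-1.083333) = 0.338466
Percentage = 0.338466 * 100
= 33.8


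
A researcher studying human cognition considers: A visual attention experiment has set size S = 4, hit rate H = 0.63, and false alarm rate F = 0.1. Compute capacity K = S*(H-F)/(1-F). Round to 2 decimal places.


K = S * (H - F) / (1 - F)
H - F = 0.53
1 - F = 0.9
K = 4 * 0.53 / 0.9
= 2.36


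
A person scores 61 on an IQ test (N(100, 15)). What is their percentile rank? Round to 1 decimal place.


z = (IQ - mean) / SD
z = (61 - 100) / 15 = -2.6
Percentile = Phi(-2.6) * 100
Phi(-2.6) = 0.004661
= 0.5


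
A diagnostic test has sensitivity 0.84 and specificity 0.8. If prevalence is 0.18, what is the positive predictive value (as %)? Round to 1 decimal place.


PPV = (sens * prev) / (sens * prev + (1-spec) * (1-prev))
Numerator = 0.84 * 0.18 = 0.1512
P(positive and no disease) = (1 - spec) * (1 - prev) = (1 - 0.8) * (1 - 0.18) = 0.164
Denominator = 0.1512 + 0.164 = 0.3152
PPV = 0.1512 / 0.3152 = 0.479695
As percentage = 48.0


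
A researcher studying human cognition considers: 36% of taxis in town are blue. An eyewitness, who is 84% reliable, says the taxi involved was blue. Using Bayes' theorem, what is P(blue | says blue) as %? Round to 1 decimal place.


P(blue | says blue) = P(says blue | blue)*P(blue) / [P(says blue | blue)*P(blue) + P(says blue | not blue)*P(not blue)]
Numerator = 0.84 * 0.36 = 0.3024
False identification = 0.16 * 0.64 = 0.1024
P = 0.3024 / (0.3024 + 0.1024)
= 0.3024 / 0.4048
As percentage = 74.7


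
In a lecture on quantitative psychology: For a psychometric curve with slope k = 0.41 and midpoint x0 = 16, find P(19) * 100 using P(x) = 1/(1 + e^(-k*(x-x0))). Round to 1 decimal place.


P(x) = 1/(1 + e^(-0.41*(19 - 16)))
Exponent = -0.41 * 3 = -1.23
e^(-1.23) = 0.292293
P = 1/(1 + 0.292293) = 0.773818
Percentage = 77.4


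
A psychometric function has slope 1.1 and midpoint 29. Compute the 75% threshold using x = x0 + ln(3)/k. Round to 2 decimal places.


At P = 0.75: 0.75 = 1/(1 + e^(-k*(x-x0)))
Solving: e^(-k*(x-x0)) = 1/3
x = x0 + ln(3)/k
ln(3) = 1.0986
x = 29 + 1.0986/1.1
= 29 + 0.9987
= 30.00


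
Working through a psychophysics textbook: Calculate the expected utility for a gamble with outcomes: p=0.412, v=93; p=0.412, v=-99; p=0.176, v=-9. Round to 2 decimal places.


EU = sum(p_i * v_i)
0.412 * 93 = 38.316
0.412 * -99 = -40.788
0.176 * -9 = -1.584
EU = 38.316 + -40.788 + -1.584
= -4.06


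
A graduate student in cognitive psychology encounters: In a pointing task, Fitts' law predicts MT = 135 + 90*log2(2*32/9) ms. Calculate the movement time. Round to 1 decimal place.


MT = 135 + 90 * log2(2*32/9)
2D/W = 7.111111
log2(7.111111) = 2.8301
MT = 135 + 90 * 2.8301
= 389.7 ms


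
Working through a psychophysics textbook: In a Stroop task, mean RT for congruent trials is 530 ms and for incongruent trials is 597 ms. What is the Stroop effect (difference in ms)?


Stroop effect = RT(incongruent) - RT(congruent)
= 597 - 530
= 67 ms


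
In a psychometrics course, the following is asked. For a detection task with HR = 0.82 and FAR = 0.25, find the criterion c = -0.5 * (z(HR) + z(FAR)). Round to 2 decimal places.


c = -0.5 * (z(HR) + z(FAR))
z(0.82) = 0.9154
z(0.25) = -0.6745
c = -0.5 * (0.9154 + -0.6745)
= -0.5 * 0.2409
= -0.12


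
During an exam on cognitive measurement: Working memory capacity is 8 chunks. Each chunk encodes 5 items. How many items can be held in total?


Total items = chunks * items_per_chunk
= 8 * 5
= 40


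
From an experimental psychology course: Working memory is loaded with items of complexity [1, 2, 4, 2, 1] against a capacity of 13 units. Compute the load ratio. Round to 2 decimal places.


Total complexity = 1 + 2 + 4 + 2 + 1 = 10
Load = total / capacity = 10 / 13
= 0.77


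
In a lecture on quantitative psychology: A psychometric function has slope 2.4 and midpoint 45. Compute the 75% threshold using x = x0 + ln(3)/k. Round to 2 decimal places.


At P = 0.75: 0.75 = 1/(1 + e^(-k*(x-x0)))
Solving: e^(-k*(x-x0)) = 1/3
x = x0 + ln(3)/k
ln(3) = 1.0986
x = 45 + 1.0986/2.4
= 45 + 0.4578
= 45.46


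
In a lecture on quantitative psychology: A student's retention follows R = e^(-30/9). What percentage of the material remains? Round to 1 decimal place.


R = e^(-t/S)
-t/S = -30/9 = -3.333333
R = e^(-3.333333) = 0.035674
Percentage = 0.035674 * 100
= 3.6


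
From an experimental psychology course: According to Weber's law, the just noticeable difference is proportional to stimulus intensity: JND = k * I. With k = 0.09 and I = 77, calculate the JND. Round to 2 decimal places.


JND = k * I
JND = 0.09 * 77
= 6.93


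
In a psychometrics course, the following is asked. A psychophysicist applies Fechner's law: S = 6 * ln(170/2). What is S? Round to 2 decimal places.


S = 6 * ln(170/2)
I/I0 = 85.0
ln(85.0) = 4.4427
S = 6 * 4.4427
= 26.66


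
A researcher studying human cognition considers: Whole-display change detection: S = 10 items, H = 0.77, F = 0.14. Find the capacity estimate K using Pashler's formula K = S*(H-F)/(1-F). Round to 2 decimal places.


K = S * (H - F) / (1 - F)
H - F = 0.63
1 - F = 0.86
K = 10 * 0.63 / 0.86
= 7.33


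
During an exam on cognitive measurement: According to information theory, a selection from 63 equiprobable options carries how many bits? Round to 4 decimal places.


H = log2(n)
H = log2(63)
= 5.9773


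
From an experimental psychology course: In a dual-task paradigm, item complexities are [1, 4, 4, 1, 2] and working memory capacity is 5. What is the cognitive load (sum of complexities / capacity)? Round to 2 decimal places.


Total complexity = 1 + 4 + 4 + 1 + 2 = 12
Load = total / capacity = 12 / 5
= 2.40
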